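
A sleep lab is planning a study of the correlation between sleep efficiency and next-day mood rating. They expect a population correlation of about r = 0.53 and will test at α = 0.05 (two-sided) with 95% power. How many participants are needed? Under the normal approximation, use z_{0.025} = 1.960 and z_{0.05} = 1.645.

Fisher's z: C = ½·ln((1+r)/(1−r)) = ½·ln(3.2553) = 0.5901.
n = ((z_{α/2} + z_β)/C)² + 3.
(1.960 + 1.645) / 0.5901 = 3.605 / 0.5901 = 6.109.
n = 6.109² + 3 = 37.32 + 3 = 40.3.
Round up.

n = 41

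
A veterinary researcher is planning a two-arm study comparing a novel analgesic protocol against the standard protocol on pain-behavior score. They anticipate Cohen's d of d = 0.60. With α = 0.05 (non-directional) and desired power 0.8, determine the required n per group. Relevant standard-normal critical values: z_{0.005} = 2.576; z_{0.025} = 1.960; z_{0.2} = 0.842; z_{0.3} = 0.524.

n = 44 per group

For two independent groups with equal n: n = 2·((z_{α/2} + z_β) / d)².
z_{α/2} + z_β = 1.960 + 0.842 = 2.802.
n = 2 × (2.802 / 0.60)² = 2 × 4.670² = 2 × 21.81 = 43.6.
Round up to the next whole participant.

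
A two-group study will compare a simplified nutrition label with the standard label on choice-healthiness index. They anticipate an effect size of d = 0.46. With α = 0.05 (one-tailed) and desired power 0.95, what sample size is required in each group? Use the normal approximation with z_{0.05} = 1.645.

For two independent groups with equal n: n = 2·((z_{α} + z_β) / d)².
z_{α} + z_β = 1.645 + 1.645 = 3.290.
n = 2 × (3.290 / 0.46)² = 2 × 7.152² = 2 × 51.15 = 102.3.
Round up to the next whole participant.

n = 103 per group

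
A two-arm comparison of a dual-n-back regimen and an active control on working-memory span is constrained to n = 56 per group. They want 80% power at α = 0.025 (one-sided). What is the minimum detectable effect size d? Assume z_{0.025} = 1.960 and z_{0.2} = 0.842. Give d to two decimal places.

For two independent groups of n = 56 each: d_min = (z_{α} + z_β)·√(2/n).
z-sum = 1.960 + 0.842 = 2.802.
d_min = 2.802 × √(2/56) = 2.802 × 0.1890 = 0.530.

d_min ≈ 0.53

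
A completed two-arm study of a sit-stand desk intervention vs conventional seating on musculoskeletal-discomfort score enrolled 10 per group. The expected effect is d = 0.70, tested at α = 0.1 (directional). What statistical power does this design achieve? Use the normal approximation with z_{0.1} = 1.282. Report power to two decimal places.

For two equal groups, power = Φ(d·√(n/2) − z_{α}).
d·√(n/2) = 0.70 × √(10/2) = 0.70 × 2.236 = 1.565.
z_β = 1.565 − 1.282 = 0.283.
Power = Φ(0.283) = 0.612.

power ≈ 0.61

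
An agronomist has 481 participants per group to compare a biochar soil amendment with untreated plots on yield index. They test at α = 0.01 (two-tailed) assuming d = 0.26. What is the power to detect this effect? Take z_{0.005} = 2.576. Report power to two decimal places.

For two equal groups, power = Φ(d·√(n/2) − z_{α/2}).
d·√(n/2) = 0.26 × √(481/2) = 0.26 × 15.508 = 4.032.
z_β = 4.032 − 2.576 = 1.456.
Power = Φ(1.456) = 0.927.

power ≈ 0.93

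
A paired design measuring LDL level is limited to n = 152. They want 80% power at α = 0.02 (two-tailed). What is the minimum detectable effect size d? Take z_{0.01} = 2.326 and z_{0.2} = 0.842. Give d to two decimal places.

For a single sample (or paired design) of n = 152: d_min = (z_{α/2} + z_β)/√n.
z-sum = 2.326 + 0.842 = 3.168.
d_min = 3.168 / √152 = 3.168 / 12.329 = 0.257.

d_min ≈ 0.26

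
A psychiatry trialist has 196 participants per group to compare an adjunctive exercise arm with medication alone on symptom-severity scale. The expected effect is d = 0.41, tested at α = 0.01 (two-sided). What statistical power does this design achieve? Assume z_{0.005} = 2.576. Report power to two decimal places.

power ≈ 0.93

For two equal groups, power = Φ(d·√(n/2) − z_{α/2}).
d·√(n/2) = 0.41 × √(196/2) = 0.41 × 9.899 = 4.059.
z_β = 4.059 − 2.576 = 1.483.
Power = Φ(1.483) = 0.931.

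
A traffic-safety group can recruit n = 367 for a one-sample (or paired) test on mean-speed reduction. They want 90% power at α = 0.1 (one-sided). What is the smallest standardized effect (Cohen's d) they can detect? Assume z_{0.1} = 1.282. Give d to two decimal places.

For a single sample (or paired design) of n = 367: d_min = (z_{α} + z_β)/√n.
z-sum = 1.282 + 1.282 = 2.564.
d_min = 2.564 / √367 = 2.564 / 19.157 = 0.134.

d_min ≈ 0.13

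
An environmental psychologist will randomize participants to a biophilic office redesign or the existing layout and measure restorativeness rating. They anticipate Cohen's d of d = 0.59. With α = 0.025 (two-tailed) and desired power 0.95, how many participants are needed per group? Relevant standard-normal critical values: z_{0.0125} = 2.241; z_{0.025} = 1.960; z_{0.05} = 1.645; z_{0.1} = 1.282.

n = 87 per group

For two independent groups with equal n: n = 2·((z_{α/2} + z_β) / d)².
z_{α/2} + z_β = 2.241 + 1.645 = 3.886.
n = 2 × (3.886 / 0.59)² = 2 × 6.586² = 2 × 43.38 = 86.8.
Round up to the next whole participant.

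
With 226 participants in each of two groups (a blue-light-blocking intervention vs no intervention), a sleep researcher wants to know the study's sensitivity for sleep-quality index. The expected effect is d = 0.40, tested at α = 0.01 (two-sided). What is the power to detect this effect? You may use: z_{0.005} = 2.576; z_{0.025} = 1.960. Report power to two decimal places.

For two equal groups, power = Φ(d·√(n/2) − z_{α/2}).
d·√(n/2) = 0.40 × √(226/2) = 0.40 × 10.630 = 4.252.
z_β = 4.252 − 2.576 = 1.676.
Power = Φ(1.676) = 0.953.

power ≈ 0.95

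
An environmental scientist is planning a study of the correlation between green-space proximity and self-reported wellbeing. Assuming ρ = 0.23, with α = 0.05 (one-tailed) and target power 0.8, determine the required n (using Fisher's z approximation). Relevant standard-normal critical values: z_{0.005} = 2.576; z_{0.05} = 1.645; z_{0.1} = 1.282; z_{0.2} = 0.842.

n = 116

Fisher's z: C = ½·ln((1+r)/(1−r)) = ½·ln(1.5974) = 0.2342.
n = ((z_{α} + z_β)/C)² + 3.
(1.645 + 0.842) / 0.2342 = 2.487 / 0.2342 = 10.619.
n = 10.619² + 3 = 112.77 + 3 = 115.8.
Round up.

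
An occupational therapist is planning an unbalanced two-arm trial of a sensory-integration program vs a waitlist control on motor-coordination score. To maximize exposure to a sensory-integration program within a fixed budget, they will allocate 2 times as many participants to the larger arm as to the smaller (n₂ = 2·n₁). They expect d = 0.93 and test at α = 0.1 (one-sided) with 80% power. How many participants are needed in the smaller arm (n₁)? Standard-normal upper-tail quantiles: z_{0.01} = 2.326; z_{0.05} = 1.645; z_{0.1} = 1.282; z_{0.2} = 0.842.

With allocation ratio k = n₂/n₁ = 2, Var(x̄₁−x̄₂) = σ²(1/n₁ + 1/(k·n₁)) = σ²·(k+1)/(k·n₁).
So n₁ = (1 + 1/k)·((z_{α} + z_β)/d)² = 1.500 × (2.124/0.93)².
n₁ = 1.500 × 5.22 = 7.8.
Round up: n₁ = 8, giving n₂ = 2 × 8 = 16.

n₁ = 8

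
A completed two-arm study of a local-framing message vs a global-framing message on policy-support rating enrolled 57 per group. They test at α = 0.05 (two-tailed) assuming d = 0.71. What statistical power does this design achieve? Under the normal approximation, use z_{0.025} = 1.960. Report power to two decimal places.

For two equal groups, power = Φ(d·√(n/2) − z_{α/2}).
d·√(n/2) = 0.71 × √(57/2) = 0.71 × 5.339 = 3.790.
z_β = 3.790 − 1.960 = 1.830.
Power = Φ(1.830) = 0.966.

power ≈ 0.97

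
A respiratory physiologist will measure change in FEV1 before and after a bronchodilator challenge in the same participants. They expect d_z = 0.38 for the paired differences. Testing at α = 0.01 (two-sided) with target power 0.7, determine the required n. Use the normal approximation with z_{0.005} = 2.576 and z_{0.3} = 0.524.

n = 67 pairs

For a paired (one-sample on differences) test: n = ((z_{α/2} + z_β) / d)².
z_{α/2} + z_β = 2.576 + 0.524 = 3.100.
n = (3.100 / 0.38)² = 8.158² = 66.55.
Round up.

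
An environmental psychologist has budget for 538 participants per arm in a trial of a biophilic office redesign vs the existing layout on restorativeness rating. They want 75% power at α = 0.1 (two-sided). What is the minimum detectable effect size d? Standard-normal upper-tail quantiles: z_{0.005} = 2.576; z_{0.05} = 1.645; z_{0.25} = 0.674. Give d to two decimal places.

d_min ≈ 0.14

For two independent groups of n = 538 each: d_min = (z_{α/2} + z_β)·√(2/n).
z-sum = 1.645 + 0.674 = 2.319.
d_min = 2.319 × √(2/538) = 2.319 × 0.0610 = 0.141.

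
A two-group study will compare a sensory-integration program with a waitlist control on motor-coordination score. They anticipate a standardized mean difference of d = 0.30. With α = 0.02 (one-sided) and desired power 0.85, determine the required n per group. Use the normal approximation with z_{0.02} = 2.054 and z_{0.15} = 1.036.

n = 213 per group

For two independent groups with equal n: n = 2·((z_{α} + z_β) / d)².
z_{α} + z_β = 2.054 + 1.036 = 3.090.
n = 2 × (3.090 / 0.30)² = 2 × 10.300² = 2 × 106.09 = 212.2.
Round up to the next whole participant.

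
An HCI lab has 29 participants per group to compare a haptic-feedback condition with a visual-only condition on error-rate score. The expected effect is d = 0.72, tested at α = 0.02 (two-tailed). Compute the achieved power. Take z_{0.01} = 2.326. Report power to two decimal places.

power ≈ 0.66

For two equal groups, power = Φ(d·√(n/2) − z_{α/2}).
d·√(n/2) = 0.72 × √(29/2) = 0.72 × 3.808 = 2.742.
z_β = 2.742 − 2.326 = 0.416.
Power = Φ(0.416) = 0.661.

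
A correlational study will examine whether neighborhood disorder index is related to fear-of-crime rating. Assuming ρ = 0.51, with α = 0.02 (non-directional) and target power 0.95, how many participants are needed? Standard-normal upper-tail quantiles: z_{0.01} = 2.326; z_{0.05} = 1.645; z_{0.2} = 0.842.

n = 53

Fisher's z: C = ½·ln((1+r)/(1−r)) = ½·ln(3.0816) = 0.5627.
n = ((z_{α/2} + z_β)/C)² + 3.
(2.326 + 1.645) / 0.5627 = 3.971 / 0.5627 = 7.057.
n = 7.057² + 3 = 49.80 + 3 = 52.8.
Round up.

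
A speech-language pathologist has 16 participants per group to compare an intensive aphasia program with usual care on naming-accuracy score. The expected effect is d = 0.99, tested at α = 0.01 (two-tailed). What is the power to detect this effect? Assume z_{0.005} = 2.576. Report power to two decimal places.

For two equal groups, power = Φ(d·√(n/2) − z_{α/2}).
d·√(n/2) = 0.99 × √(16/2) = 0.99 × 2.828 = 2.800.
z_β = 2.800 − 2.576 = 0.224.
Power = Φ(0.224) = 0.589.

power ≈ 0.59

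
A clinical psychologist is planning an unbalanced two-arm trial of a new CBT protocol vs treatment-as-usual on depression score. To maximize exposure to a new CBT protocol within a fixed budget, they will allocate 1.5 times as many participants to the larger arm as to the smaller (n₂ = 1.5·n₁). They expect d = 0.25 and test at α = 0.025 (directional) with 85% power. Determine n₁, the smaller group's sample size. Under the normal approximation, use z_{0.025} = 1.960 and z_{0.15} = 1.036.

n₁ = 240

With allocation ratio k = n₂/n₁ = 1.5, Var(x̄₁−x̄₂) = σ²(1/n₁ + 1/(k·n₁)) = σ²·(k+1)/(k·n₁).
So n₁ = (1 + 1/k)·((z_{α} + z_β)/d)² = 1.667 × (2.996/0.25)².
n₁ = 1.667 × 143.62 = 239.4.
Round up: n₁ = 240, giving n₂ = 1.5 × 240 = 360.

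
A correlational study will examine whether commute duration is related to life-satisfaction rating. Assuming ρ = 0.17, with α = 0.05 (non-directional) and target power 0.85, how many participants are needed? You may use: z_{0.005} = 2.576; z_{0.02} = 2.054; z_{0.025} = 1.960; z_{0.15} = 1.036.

n = 308

Fisher's z: C = ½·ln((1+r)/(1−r)) = ½·ln(1.4096) = 0.1717.
n = ((z_{α/2} + z_β)/C)² + 3.
(1.960 + 1.036) / 0.1717 = 2.996 / 0.1717 = 17.449.
n = 17.449² + 3 = 304.47 + 3 = 307.5.
Round up.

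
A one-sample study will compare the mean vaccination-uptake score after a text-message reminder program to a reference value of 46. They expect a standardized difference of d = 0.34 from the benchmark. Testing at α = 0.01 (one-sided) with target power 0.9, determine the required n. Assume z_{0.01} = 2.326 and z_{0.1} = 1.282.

For a one-sample test: n = ((z_{α} + z_β) / d)².
z_{α} + z_β = 2.326 + 1.282 = 3.608.
n = (3.608 / 0.34)² = 10.612² = 112.61.
Round up.

n = 113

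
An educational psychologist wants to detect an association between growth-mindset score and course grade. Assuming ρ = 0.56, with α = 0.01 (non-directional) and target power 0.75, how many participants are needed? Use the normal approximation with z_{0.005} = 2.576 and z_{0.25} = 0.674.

Fisher's z: C = ½·ln((1+r)/(1−r)) = ½·ln(3.5455) = 0.6328.
n = ((z_{α/2} + z_β)/C)² + 3.
(2.576 + 0.674) / 0.6328 = 3.250 / 0.6328 = 5.136.
n = 5.136² + 3 = 26.38 + 3 = 29.4.
Round up.

n = 30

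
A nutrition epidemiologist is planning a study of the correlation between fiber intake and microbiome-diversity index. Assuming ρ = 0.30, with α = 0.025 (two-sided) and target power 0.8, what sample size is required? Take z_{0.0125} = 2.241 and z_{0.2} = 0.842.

Fisher's z: C = ½·ln((1+r)/(1−r)) = ½·ln(1.8571) = 0.3095.
n = ((z_{α/2} + z_β)/C)² + 3.
(2.241 + 0.842) / 0.3095 = 3.083 / 0.3095 = 9.961.
n = 9.961² + 3 = 99.23 + 3 = 102.2.
Round up.

n = 103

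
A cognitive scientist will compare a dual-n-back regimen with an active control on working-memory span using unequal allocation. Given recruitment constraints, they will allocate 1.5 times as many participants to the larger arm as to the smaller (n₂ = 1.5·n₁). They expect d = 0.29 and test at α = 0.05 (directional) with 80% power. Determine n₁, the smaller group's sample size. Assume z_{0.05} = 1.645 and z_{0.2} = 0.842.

With allocation ratio k = n₂/n₁ = 1.5, Var(x̄₁−x̄₂) = σ²(1/n₁ + 1/(k·n₁)) = σ²·(k+1)/(k·n₁).
So n₁ = (1 + 1/k)·((z_{α} + z_β)/d)² = 1.667 × (2.487/0.29)².
n₁ = 1.667 × 73.55 = 122.6.
Round up: n₁ = 123, giving n₂ = ⌈1.5 × 123⌉ = ⌈184.5⌉ = 185.

n₁ = 123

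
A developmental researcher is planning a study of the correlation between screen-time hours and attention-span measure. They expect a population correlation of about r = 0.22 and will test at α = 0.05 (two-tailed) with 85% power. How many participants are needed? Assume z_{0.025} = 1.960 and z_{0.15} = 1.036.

n = 183

Fisher's z: C = ½·ln((1+r)/(1−r)) = ½·ln(1.5641) = 0.2237.
n = ((z_{α/2} + z_β)/C)² + 3.
(1.960 + 1.036) / 0.2237 = 2.996 / 0.2237 = 13.393.
n = 13.393² + 3 = 179.37 + 3 = 182.4.
Round up.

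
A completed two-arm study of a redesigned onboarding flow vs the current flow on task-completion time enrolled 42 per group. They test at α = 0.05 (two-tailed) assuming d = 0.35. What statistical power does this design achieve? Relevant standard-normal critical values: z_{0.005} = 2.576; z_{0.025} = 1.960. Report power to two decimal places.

For two equal groups, power = Φ(d·√(n/2) − z_{α/2}).
d·√(n/2) = 0.35 × √(42/2) = 0.35 × 4.583 = 1.604.
z_β = 1.604 − 1.960 = -0.356.
Power = Φ(-0.356) = 0.361.

power ≈ 0.36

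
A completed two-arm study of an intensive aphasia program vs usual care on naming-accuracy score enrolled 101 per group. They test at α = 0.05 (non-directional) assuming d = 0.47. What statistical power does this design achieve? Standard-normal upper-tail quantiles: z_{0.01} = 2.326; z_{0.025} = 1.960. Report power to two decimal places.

For two equal groups, power = Φ(d·√(n/2) − z_{α/2}).
d·√(n/2) = 0.47 × √(101/2) = 0.47 × 7.106 = 3.340.
z_β = 3.340 − 1.960 = 1.380.
Power = Φ(1.380) = 0.916.

power ≈ 0.92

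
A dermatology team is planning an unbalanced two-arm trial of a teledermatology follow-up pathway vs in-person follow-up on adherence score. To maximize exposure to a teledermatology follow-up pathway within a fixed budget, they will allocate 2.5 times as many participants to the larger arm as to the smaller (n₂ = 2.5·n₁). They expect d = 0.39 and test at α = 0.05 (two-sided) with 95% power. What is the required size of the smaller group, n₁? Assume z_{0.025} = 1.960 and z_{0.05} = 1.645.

With allocation ratio k = n₂/n₁ = 2.5, Var(x̄₁−x̄₂) = σ²(1/n₁ + 1/(k·n₁)) = σ²·(k+1)/(k·n₁).
So n₁ = (1 + 1/k)·((z_{α/2} + z_β)/d)² = 1.400 × (3.605/0.39)².
n₁ = 1.400 × 85.44 = 119.6.
Round up: n₁ = 120, giving n₂ = 2.5 × 120 = 300.

n₁ = 120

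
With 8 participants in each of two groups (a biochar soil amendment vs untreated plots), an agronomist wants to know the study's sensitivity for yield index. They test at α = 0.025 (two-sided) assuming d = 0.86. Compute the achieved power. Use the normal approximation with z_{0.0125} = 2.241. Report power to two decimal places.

power ≈ 0.30

For two equal groups, power = Φ(d·√(n/2) − z_{α/2}).
d·√(n/2) = 0.86 × √(8/2) = 0.86 × 2.000 = 1.720.
z_β = 1.720 − 2.241 = -0.521.
Power = Φ(-0.521) = 0.301.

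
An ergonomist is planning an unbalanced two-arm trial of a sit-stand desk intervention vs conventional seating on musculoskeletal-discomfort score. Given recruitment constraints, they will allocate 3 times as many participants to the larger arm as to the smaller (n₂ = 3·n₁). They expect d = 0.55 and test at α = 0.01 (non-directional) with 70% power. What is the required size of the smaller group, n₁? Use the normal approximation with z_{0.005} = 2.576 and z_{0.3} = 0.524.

n₁ = 43

With allocation ratio k = n₂/n₁ = 3, Var(x̄₁−x̄₂) = σ²(1/n₁ + 1/(k·n₁)) = σ²·(k+1)/(k·n₁).
So n₁ = (1 + 1/k)·((z_{α/2} + z_β)/d)² = 1.333 × (3.100/0.55)².
n₁ = 1.333 × 31.77 = 42.4.
Round up: n₁ = 43, giving n₂ = 3 × 43 = 129.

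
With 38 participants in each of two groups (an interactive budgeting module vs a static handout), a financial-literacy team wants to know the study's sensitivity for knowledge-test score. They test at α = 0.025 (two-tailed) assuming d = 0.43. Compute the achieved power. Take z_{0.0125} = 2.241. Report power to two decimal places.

For two equal groups, power = Φ(d·√(n/2) − z_{α/2}).
d·√(n/2) = 0.43 × √(38/2) = 0.43 × 4.359 = 1.874.
z_β = 1.874 − 2.241 = -0.367.
Power = Φ(-0.367) = 0.357.

power ≈ 0.36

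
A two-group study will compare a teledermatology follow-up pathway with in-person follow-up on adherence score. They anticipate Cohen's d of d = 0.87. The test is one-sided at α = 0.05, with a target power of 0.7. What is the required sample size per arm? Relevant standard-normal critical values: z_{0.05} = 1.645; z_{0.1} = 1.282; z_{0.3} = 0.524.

n = 13 per group

For two independent groups with equal n: n = 2·((z_{α} + z_β) / d)².
z_{α} + z_β = 1.645 + 0.524 = 2.169.
n = 2 × (2.169 / 0.87)² = 2 × 2.493² = 2 × 6.22 = 12.4.
Round up to the next whole participant.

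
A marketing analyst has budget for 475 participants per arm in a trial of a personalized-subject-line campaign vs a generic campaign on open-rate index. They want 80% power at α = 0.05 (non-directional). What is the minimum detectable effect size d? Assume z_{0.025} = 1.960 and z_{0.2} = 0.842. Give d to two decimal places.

d_min ≈ 0.18

For two independent groups of n = 475 each: d_min = (z_{α/2} + z_β)·√(2/n).
z-sum = 1.960 + 0.842 = 2.802.
d_min = 2.802 × √(2/475) = 2.802 × 0.0649 = 0.182.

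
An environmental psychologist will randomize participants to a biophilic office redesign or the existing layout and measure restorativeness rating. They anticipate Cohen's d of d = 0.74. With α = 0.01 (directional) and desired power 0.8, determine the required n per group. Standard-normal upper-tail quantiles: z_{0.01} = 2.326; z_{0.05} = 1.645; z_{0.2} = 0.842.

n = 37 per group

For two independent groups with equal n: n = 2·((z_{α} + z_β) / d)².
z_{α} + z_β = 2.326 + 0.842 = 3.168.
n = 2 × (3.168 / 0.74)² = 2 × 4.281² = 2 × 18.33 = 36.7.
Round up to the next whole participant.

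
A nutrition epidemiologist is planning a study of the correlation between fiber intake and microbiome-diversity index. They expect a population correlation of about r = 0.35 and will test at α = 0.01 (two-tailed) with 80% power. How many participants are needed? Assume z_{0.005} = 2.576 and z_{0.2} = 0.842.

Fisher's z: C = ½·ln((1+r)/(1−r)) = ½·ln(2.0769) = 0.3654.
n = ((z_{α/2} + z_β)/C)² + 3.
(2.576 + 0.842) / 0.3654 = 3.418 / 0.3654 = 9.354.
n = 9.354² + 3 = 87.50 + 3 = 90.5.
Round up.

n = 91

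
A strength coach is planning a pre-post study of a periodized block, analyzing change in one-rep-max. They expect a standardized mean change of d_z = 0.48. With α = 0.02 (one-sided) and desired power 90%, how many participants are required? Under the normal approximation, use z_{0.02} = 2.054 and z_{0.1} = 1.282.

For a paired (one-sample on differences) test: n = ((z_{α} + z_β) / d)².
z_{α} + z_β = 2.054 + 1.282 = 3.336.
n = (3.336 / 0.48)² = 6.950² = 48.30.
Round up.

n = 49 pairs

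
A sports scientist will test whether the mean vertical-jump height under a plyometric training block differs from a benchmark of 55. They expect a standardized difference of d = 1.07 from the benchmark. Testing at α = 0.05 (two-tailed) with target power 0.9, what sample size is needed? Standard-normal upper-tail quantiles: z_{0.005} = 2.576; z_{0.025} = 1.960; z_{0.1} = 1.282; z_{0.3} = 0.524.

For a one-sample test: n = ((z_{α/2} + z_β) / d)².
z_{α/2} + z_β = 1.960 + 1.282 = 3.242.
n = (3.242 / 1.07)² = 3.030² = 9.18.
Round up.

n = 10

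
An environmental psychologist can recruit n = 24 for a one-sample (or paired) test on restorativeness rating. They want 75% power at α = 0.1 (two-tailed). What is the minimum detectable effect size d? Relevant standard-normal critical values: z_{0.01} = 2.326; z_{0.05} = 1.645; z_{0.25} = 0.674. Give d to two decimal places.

d_min ≈ 0.47

For a single sample (or paired design) of n = 24: d_min = (z_{α/2} + z_β)/√n.
z-sum = 1.645 + 0.674 = 2.319.
d_min = 2.319 / √24 = 2.319 / 4.899 = 0.473.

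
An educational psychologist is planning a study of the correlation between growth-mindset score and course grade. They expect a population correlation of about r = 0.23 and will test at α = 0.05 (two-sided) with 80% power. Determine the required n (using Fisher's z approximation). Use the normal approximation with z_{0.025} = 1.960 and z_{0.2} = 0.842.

Fisher's z: C = ½·ln((1+r)/(1−r)) = ½·ln(1.5974) = 0.2342.
n = ((z_{α/2} + z_β)/C)² + 3.
(1.960 + 0.842) / 0.2342 = 2.802 / 0.2342 = 11.964.
n = 11.964² + 3 = 143.14 + 3 = 146.1.
Round up.

n = 147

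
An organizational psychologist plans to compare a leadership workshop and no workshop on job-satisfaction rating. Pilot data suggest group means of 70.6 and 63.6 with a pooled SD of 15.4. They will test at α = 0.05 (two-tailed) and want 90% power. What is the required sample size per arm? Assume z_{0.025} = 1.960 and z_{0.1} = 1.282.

n = 102 per group

Cohen's d = |M₁ − M₂| / SD_pooled = |70.6 − 63.6| / 15.4 = 7.0 / 15.4 = 0.455.
For two independent groups with equal n: n = 2·((z_{α/2} + z_β) / d)².
z_{α/2} + z_β = 1.960 + 1.282 = 3.242.
n = 2 × (3.242 / 0.455)² = 2 × 7.125² = 2 × 50.77 = 101.5.
Round up to the next whole participant.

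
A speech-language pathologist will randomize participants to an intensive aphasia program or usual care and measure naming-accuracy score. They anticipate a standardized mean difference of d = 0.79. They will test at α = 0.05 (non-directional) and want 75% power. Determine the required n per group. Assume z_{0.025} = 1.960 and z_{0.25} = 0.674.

For two independent groups with equal n: n = 2·((z_{α/2} + z_β) / d)².
z_{α/2} + z_β = 1.960 + 0.674 = 2.634.
n = 2 × (2.634 / 0.79)² = 2 × 3.334² = 2 × 11.12 = 22.2.
Round up to the next whole participant.

n = 23 per group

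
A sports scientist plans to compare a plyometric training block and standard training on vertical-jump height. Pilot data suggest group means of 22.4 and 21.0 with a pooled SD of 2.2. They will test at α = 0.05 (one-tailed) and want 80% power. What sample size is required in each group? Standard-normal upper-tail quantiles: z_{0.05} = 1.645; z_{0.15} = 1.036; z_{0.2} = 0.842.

n = 31 per group

Cohen's d = |M₁ − M₂| / SD_pooled = |22.4 − 21.0| / 2.2 = 1.4 / 2.2 = 0.636.
For two independent groups with equal n: n = 2·((z_{α} + z_β) / d)².
z_{α} + z_β = 1.645 + 0.842 = 2.487.
n = 2 × (2.487 / 0.636)² = 2 × 3.910² = 2 × 15.29 = 30.6.
Round up to the next whole participant.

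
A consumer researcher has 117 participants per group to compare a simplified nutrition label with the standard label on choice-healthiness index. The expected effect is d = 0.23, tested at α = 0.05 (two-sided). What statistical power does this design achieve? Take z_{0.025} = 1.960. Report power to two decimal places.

For two equal groups, power = Φ(d·√(n/2) − z_{α/2}).
d·√(n/2) = 0.23 × √(117/2) = 0.23 × 7.649 = 1.759.
z_β = 1.759 − 1.960 = -0.201.
Power = Φ(-0.201) = 0.420.

power ≈ 0.42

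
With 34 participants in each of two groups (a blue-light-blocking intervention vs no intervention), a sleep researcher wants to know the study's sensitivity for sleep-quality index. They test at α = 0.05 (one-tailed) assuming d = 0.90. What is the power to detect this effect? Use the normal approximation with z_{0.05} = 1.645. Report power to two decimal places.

power ≈ 0.98

For two equal groups, power = Φ(d·√(n/2) − z_{α}).
d·√(n/2) = 0.90 × √(34/2) = 0.90 × 4.123 = 3.711.
z_β = 3.711 − 1.645 = 2.066.
Power = Φ(2.066) = 0.981.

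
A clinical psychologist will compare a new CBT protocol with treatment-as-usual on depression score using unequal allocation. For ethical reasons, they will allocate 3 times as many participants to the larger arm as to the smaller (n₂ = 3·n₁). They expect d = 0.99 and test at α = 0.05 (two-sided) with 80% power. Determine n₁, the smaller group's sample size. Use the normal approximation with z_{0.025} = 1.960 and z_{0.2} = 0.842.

With allocation ratio k = n₂/n₁ = 3, Var(x̄₁−x̄₂) = σ²(1/n₁ + 1/(k·n₁)) = σ²·(k+1)/(k·n₁).
So n₁ = (1 + 1/k)·((z_{α/2} + z_β)/d)² = 1.333 × (2.802/0.99)².
n₁ = 1.333 × 8.01 = 10.7.
Round up: n₁ = 11, giving n₂ = 3 × 11 = 33.

n₁ = 11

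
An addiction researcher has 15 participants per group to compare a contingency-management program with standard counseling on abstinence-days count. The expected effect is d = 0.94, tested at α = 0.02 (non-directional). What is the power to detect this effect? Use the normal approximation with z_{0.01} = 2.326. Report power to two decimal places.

For two equal groups, power = Φ(d·√(n/2) − z_{α/2}).
d·√(n/2) = 0.94 × √(15/2) = 0.94 × 2.739 = 2.574.
z_β = 2.574 − 2.326 = 0.248.
Power = Φ(0.248) = 0.598.

power ≈ 0.60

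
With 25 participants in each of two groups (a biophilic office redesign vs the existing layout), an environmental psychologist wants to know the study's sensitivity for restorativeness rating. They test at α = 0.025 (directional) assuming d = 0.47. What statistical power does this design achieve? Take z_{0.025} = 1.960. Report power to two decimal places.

For two equal groups, power = Φ(d·√(n/2) − z_{α}).
d·√(n/2) = 0.47 × √(25/2) = 0.47 × 3.536 = 1.662.
z_β = 1.662 − 1.960 = -0.298.
Power = Φ(-0.298) = 0.383.

power ≈ 0.38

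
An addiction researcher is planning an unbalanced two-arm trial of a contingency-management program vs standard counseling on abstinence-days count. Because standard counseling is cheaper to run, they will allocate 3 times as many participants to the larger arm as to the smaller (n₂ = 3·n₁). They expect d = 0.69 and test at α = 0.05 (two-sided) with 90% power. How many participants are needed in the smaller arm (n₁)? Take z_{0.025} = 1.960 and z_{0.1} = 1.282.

n₁ = 30

With allocation ratio k = n₂/n₁ = 3, Var(x̄₁−x̄₂) = σ²(1/n₁ + 1/(k·n₁)) = σ²·(k+1)/(k·n₁).
So n₁ = (1 + 1/k)·((z_{α/2} + z_β)/d)² = 1.333 × (3.242/0.69)².
n₁ = 1.333 × 22.08 = 29.4.
Round up: n₁ = 30, giving n₂ = 3 × 30 = 90.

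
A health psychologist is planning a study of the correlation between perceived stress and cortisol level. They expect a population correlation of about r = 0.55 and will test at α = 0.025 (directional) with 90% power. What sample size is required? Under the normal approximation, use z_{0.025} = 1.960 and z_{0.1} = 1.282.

n = 31

Fisher's z: C = ½·ln((1+r)/(1−r)) = ½·ln(3.4444) = 0.6184.
n = ((z_{α} + z_β)/C)² + 3.
(1.960 + 1.282) / 0.6184 = 3.242 / 0.6184 = 5.243.
n = 5.243² + 3 = 27.48 + 3 = 30.5.
Round up.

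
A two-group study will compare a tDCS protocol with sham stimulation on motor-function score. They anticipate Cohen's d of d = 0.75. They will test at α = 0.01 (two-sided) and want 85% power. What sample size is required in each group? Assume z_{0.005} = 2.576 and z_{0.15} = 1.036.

n = 47 per group

For two independent groups with equal n: n = 2·((z_{α/2} + z_β) / d)².
z_{α/2} + z_β = 2.576 + 1.036 = 3.612.
n = 2 × (3.612 / 0.75)² = 2 × 4.816² = 2 × 23.19 = 46.4.
Round up to the next whole participant.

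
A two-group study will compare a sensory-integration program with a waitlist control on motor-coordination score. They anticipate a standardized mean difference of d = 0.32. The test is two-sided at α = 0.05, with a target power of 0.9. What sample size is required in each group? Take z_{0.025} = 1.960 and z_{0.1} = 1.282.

n = 206 per group

For two independent groups with equal n: n = 2·((z_{α/2} + z_β) / d)².
z_{α/2} + z_β = 1.960 + 1.282 = 3.242.
n = 2 × (3.242 / 0.32)² = 2 × 10.131² = 2 × 102.64 = 205.3.
Round up to the next whole participant.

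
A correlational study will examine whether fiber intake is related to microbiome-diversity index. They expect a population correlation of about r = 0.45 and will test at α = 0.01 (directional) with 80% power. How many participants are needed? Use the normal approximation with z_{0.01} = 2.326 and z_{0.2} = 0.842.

Fisher's z: C = ½·ln((1+r)/(1−r)) = ½·ln(2.6364) = 0.4847.
n = ((z_{α} + z_β)/C)² + 3.
(2.326 + 0.842) / 0.4847 = 3.168 / 0.4847 = 6.536.
n = 6.536² + 3 = 42.72 + 3 = 45.7.
Round up.

n = 46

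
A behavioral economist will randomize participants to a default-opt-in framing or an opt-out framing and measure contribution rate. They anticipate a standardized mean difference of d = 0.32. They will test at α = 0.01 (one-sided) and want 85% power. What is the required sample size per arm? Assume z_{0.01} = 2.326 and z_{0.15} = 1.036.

n = 221 per group

For two independent groups with equal n: n = 2·((z_{α} + z_β) / d)².
z_{α} + z_β = 2.326 + 1.036 = 3.362.
n = 2 × (3.362 / 0.32)² = 2 × 10.506² = 2 × 110.38 = 220.8.
Round up to the next whole participant.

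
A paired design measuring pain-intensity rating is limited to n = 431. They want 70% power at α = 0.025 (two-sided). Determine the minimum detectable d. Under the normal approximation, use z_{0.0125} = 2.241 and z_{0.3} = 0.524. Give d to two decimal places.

For a single sample (or paired design) of n = 431: d_min = (z_{α/2} + z_β)/√n.
z-sum = 2.241 + 0.524 = 2.765.
d_min = 2.765 / √431 = 2.765 / 20.761 = 0.133.

d_min ≈ 0.13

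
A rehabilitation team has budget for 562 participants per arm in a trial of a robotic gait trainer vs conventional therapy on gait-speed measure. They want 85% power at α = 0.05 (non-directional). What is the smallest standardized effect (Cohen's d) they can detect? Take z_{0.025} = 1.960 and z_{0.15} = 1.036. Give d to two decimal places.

d_min ≈ 0.18

For two independent groups of n = 562 each: d_min = (z_{α/2} + z_β)·√(2/n).
z-sum = 1.960 + 1.036 = 2.996.
d_min = 2.996 × √(2/562) = 2.996 × 0.0597 = 0.179.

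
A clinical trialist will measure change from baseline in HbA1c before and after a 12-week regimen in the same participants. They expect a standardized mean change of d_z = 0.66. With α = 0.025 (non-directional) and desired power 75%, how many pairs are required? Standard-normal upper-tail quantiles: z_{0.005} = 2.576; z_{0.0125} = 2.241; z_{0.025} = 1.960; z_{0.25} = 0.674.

For a paired (one-sample on differences) test: n = ((z_{α/2} + z_β) / d)².
z_{α/2} + z_β = 2.241 + 0.674 = 2.915.
n = (2.915 / 0.66)² = 4.417² = 19.51.
Round up.

n = 20 pairs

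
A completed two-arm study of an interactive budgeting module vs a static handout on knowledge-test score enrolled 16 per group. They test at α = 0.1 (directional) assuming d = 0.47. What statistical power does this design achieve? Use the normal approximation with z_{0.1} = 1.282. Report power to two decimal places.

power ≈ 0.52

For two equal groups, power = Φ(d·√(n/2) − z_{α}).
d·√(n/2) = 0.47 × √(16/2) = 0.47 × 2.828 = 1.329.
z_β = 1.329 − 1.282 = 0.047.
Power = Φ(0.047) = 0.519.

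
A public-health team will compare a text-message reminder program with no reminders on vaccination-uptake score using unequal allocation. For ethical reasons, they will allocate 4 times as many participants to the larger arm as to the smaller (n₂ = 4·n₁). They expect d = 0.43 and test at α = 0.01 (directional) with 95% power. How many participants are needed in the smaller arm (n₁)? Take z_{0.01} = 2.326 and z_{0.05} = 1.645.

n₁ = 107

With allocation ratio k = n₂/n₁ = 4, Var(x̄₁−x̄₂) = σ²(1/n₁ + 1/(k·n₁)) = σ²·(k+1)/(k·n₁).
So n₁ = (1 + 1/k)·((z_{α} + z_β)/d)² = 1.250 × (3.971/0.43)².
n₁ = 1.250 × 85.28 = 106.6.
Round up: n₁ = 107, giving n₂ = 4 × 107 = 428.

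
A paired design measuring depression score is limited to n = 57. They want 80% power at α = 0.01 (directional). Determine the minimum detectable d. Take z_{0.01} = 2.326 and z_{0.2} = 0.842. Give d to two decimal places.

d_min ≈ 0.42

For a single sample (or paired design) of n = 57: d_min = (z_{α} + z_β)/√n.
z-sum = 2.326 + 0.842 = 3.168.
d_min = 3.168 / √57 = 3.168 / 7.550 = 0.420.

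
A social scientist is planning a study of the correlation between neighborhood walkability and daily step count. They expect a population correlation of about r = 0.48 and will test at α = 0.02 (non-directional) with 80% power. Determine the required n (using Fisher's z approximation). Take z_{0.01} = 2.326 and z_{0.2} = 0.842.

Fisher's z: C = ½·ln((1+r)/(1−r)) = ½·ln(2.8462) = 0.5230.
n = ((z_{α/2} + z_β)/C)² + 3.
(2.326 + 0.842) / 0.5230 = 3.168 / 0.5230 = 6.057.
n = 6.057² + 3 = 36.69 + 3 = 39.7.
Round up.

n = 40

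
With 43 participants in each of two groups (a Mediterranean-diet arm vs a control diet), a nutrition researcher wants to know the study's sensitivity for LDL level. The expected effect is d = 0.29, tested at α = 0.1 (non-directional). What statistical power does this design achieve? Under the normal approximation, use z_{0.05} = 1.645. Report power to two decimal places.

power ≈ 0.38

For two equal groups, power = Φ(d·√(n/2) − z_{α/2}).
d·√(n/2) = 0.29 × √(43/2) = 0.29 × 4.637 = 1.345.
z_β = 1.345 − 1.645 = -0.300.
Power = Φ(-0.300) = 0.382.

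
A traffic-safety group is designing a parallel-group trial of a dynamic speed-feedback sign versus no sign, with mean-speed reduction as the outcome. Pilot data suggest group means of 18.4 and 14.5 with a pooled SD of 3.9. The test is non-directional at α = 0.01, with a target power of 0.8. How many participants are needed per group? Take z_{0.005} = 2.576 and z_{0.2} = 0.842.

Cohen's d = |M₁ − M₂| / SD_pooled = |18.4 − 14.5| / 3.9 = 3.9 / 3.9 = 1.000.
For two independent groups with equal n: n = 2·((z_{α/2} + z_β) / d)².
z_{α/2} + z_β = 2.576 + 0.842 = 3.418.
n = 2 × (3.418 / 1.000)² = 2 × 3.418² = 2 × 11.68 = 23.4.
Round up to the next whole participant.

n = 24 per group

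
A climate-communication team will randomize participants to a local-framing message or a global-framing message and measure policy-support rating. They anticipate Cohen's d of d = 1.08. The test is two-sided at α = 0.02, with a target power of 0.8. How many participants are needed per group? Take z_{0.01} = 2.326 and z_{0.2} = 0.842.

For two independent groups with equal n: n = 2·((z_{α/2} + z_β) / d)².
z_{α/2} + z_β = 2.326 + 0.842 = 3.168.
n = 2 × (3.168 / 1.08)² = 2 × 2.933² = 2 × 8.60 = 17.2.
Round up to the next whole participant.

n = 18 per group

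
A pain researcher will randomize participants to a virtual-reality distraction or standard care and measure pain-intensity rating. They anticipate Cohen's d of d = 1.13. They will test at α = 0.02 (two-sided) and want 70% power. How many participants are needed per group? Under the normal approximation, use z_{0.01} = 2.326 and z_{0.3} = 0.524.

n = 13 per group

For two independent groups with equal n: n = 2·((z_{α/2} + z_β) / d)².
z_{α/2} + z_β = 2.326 + 0.524 = 2.850.
n = 2 × (2.850 / 1.13)² = 2 × 2.522² = 2 × 6.36 = 12.7.
Round up to the next whole participant.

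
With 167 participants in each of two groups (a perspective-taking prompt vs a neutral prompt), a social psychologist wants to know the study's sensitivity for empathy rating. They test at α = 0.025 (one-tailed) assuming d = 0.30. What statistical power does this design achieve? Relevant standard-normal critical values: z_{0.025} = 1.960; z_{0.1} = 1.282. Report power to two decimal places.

For two equal groups, power = Φ(d·√(n/2) − z_{α}).
d·√(n/2) = 0.30 × √(167/2) = 0.30 × 9.138 = 2.741.
z_β = 2.741 − 1.960 = 0.781.
Power = Φ(0.781) = 0.783.

power ≈ 0.78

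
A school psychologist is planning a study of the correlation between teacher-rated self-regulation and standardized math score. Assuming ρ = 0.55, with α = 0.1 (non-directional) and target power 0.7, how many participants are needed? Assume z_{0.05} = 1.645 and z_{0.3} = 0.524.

n = 16

Fisher's z: C = ½·ln((1+r)/(1−r)) = ½·ln(3.4444) = 0.6184.
n = ((z_{α/2} + z_β)/C)² + 3.
(1.645 + 0.524) / 0.6184 = 2.169 / 0.6184 = 3.507.
n = 3.507² + 3 = 12.30 + 3 = 15.3.
Round up.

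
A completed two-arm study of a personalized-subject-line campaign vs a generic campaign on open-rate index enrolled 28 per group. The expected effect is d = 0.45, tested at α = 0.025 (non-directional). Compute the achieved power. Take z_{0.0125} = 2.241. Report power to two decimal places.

power ≈ 0.29

For two equal groups, power = Φ(d·√(n/2) − z_{α/2}).
d·√(n/2) = 0.45 × √(28/2) = 0.45 × 3.742 = 1.684.
z_β = 1.684 − 2.241 = -0.557.
Power = Φ(-0.557) = 0.289.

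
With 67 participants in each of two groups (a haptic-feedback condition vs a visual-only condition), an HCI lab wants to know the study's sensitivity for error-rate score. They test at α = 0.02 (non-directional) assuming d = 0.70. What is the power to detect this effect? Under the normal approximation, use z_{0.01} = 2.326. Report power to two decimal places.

power ≈ 0.96

For two equal groups, power = Φ(d·√(n/2) − z_{α/2}).
d·√(n/2) = 0.70 × √(67/2) = 0.70 × 5.788 = 4.052.
z_β = 4.052 − 2.326 = 1.726.
Power = Φ(1.726) = 0.958.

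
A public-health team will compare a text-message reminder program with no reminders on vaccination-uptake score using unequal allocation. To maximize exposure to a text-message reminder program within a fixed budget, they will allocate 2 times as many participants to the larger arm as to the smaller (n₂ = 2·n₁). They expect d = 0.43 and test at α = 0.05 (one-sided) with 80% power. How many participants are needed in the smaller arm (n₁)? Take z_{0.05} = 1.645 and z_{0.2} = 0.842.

n₁ = 51

With allocation ratio k = n₂/n₁ = 2, Var(x̄₁−x̄₂) = σ²(1/n₁ + 1/(k·n₁)) = σ²·(k+1)/(k·n₁).
So n₁ = (1 + 1/k)·((z_{α} + z_β)/d)² = 1.500 × (2.487/0.43)².
n₁ = 1.500 × 33.45 = 50.2.
Round up: n₁ = 51, giving n₂ = 2 × 51 = 102.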